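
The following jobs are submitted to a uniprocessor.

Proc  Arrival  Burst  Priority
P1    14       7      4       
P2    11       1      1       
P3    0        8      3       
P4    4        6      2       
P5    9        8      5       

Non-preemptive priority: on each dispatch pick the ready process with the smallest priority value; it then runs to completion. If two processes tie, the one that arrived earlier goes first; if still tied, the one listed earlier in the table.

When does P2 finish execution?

15

Timeline: | P3 0-8 | P4 8-14 | P2 14-15 | P1 15-22 | P5 22-30 |
Completion: P1=22  P2=15  P3=8  P4=14  P5=30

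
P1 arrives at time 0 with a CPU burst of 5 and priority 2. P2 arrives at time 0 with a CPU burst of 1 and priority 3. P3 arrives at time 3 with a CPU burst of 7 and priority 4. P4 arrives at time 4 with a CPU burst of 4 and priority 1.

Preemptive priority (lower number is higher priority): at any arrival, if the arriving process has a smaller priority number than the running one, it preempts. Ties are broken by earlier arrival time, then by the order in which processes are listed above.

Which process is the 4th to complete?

Timeline: | P1 0-4 | P4 4-8 | P1 8-9 | P2 9-10 | P3 10-17 |
Completion: P1=9  P2=10  P3=17  P4=8
Turnaround (C−A): P1=9  P2=10  P3=14  P4=4
Finish order: P4 → P1 → P2 → P3

P3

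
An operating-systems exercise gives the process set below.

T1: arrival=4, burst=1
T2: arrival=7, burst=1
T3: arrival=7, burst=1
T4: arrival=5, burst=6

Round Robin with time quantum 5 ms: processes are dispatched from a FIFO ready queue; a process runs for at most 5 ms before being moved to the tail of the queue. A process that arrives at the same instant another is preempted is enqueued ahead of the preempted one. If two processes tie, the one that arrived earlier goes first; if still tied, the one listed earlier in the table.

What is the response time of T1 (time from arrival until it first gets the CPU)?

0

Schedule: | idle 0-4 | T1 4-5 | T4 5-10 | T2 10-11 | T3 11-12 | T4 12-13 |
Completion: T1=5  T2=11  T3=12  T4=13
Response(T1) = first start − arrival = 4 − 4 = 0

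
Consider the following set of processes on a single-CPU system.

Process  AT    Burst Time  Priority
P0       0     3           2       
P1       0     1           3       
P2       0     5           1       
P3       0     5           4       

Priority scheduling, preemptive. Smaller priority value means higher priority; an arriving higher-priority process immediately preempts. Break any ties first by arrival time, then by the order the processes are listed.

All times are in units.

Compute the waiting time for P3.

9

Gantt: | P2 0-5 | P0 5-8 | P1 8-9 | P3 9-14 |
Completion: P0=8  P1=9  P2=5  P3=14
Turnaround (C−A): P0=8  P1=9  P2=5  P3=14
Waiting(P3) = turnaround − burst = 14 − 5 = 9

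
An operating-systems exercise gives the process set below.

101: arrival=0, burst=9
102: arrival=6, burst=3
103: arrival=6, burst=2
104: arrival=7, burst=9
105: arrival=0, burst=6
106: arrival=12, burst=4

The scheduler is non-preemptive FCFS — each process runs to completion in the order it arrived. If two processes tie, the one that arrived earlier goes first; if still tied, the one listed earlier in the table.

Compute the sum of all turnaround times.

93

Gantt: | 101 0-9 | 105 9-15 | 102 15-18 | 103 18-20 | 104 20-29 | 106 29-33 |
Completion: 101=9  102=18  103=20  104=29  105=15  106=33
Turnaround = completion − arrival: 101=9, 102=12, 103=14, 104=22, 105=15, 106=21
Total turnaround = 9 + 12 + 14 + 22 + 15 + 21 = 93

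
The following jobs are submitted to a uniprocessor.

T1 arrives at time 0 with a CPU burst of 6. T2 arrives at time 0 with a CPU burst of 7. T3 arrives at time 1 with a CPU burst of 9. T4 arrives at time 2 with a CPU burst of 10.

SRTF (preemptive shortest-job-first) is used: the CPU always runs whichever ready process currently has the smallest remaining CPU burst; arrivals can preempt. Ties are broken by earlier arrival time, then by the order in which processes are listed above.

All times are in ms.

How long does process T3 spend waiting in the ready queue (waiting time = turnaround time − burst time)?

Schedule: | T1 0-6 | T2 6-13 | T3 13-22 | T4 22-32 |
Completion: T1=6  T2=13  T3=22  T4=32
Turnaround (C−A): T1=6  T2=13  T3=21  T4=30
Waiting(T3) = turnaround − burst = 21 − 9 = 12

12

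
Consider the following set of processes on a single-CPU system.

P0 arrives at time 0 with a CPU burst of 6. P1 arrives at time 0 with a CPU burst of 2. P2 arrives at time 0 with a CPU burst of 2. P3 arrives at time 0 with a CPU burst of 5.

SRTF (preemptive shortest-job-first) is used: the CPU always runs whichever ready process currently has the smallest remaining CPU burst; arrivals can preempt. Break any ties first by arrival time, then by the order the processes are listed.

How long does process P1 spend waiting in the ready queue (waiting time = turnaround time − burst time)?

0

Schedule: | P1 0-2 | P2 2-4 | P3 4-9 | P0 9-15 |
Completion: P0=15  P1=2  P2=4  P3=9
Turnaround (C−A): P0=15  P1=2  P2=4  P3=9
Waiting(P1) = turnaround − burst = 2 − 2 = 0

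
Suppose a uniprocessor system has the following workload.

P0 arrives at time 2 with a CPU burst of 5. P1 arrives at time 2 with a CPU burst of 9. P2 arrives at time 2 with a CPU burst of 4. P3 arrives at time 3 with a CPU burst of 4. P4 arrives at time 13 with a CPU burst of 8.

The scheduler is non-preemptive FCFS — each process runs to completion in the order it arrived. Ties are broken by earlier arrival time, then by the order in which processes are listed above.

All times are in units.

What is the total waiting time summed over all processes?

47

Timeline: | idle 0-2 | P0 2-7 | P1 7-16 | P2 16-20 | P3 20-24 | P4 24-32 |
Completion: P0=7  P1=16  P2=20  P3=24  P4=32
Turnaround (C−A): P0=5  P1=14  P2=18  P3=21  P4=19
Waiting = turnaround − burst: P0=0, P1=5, P2=14, P3=17, P4=11
Total waiting = 0 + 5 + 14 + 17 + 11 = 47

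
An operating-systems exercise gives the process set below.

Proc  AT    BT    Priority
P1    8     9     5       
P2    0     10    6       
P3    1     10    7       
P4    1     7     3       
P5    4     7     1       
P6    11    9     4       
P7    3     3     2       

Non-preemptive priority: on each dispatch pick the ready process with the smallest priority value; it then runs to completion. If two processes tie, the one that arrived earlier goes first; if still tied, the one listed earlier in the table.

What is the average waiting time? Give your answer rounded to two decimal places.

18.14

Schedule: | P2 0-10 | P5 10-17 | P7 17-20 | P4 20-27 | P6 27-36 | P1 36-45 | P3 45-55 |
Completion: P1=45  P2=10  P3=55  P4=27  P5=17  P6=36  P7=20
Turnaround (C−A): P1=37  P2=10  P3=54  P4=26  P5=13  P6=25  P7=17
Waiting times: P1=28, P2=0, P3=44, P4=19, P5=6, P6=16, P7=14
Average waiting = (28+0+44+19+6+16+14) / 7 = 127/7 = 18.14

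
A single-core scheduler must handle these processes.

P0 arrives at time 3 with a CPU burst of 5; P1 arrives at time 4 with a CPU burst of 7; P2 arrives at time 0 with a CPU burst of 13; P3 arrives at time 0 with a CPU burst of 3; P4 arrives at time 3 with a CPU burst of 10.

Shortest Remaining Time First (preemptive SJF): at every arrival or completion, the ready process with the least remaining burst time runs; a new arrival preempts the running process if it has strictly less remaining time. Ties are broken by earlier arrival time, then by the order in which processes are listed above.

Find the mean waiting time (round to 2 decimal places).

8.20

Timeline: | P3 0-3 | P0 3-8 | P1 8-15 | P4 15-25 | P2 25-38 |
Completion: P0=8  P1=15  P2=38  P3=3  P4=25
Waiting times: P0=0, P1=4, P2=25, P3=0, P4=12
Average waiting = (0+4+25+0+12) / 5 = 41/5 = 8.20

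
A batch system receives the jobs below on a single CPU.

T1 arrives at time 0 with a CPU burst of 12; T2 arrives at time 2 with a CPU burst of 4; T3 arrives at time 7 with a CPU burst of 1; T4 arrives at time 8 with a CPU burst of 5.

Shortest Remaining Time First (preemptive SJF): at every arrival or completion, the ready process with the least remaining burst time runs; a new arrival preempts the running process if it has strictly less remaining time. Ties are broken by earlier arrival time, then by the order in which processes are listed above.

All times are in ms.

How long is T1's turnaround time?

22

Gantt: | T1 0-2 | T2 2-6 | T1 6-7 | T3 7-8 | T4 8-13 | T1 13-22 |
Completion: T1=22  T2=6  T3=8  T4=13
Turnaround (C−A): T1=22  T2=4  T3=1  T4=5
Turnaround(T1) = completion − arrival = 22 − 0 = 22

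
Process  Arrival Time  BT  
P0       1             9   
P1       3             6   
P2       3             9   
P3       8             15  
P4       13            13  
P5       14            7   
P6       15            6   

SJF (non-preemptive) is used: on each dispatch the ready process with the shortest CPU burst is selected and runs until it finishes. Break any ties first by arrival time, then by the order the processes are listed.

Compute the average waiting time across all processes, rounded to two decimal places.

15.71

Timeline: | idle 0-1 | P0 1-10 | P1 10-16 | P6 16-22 | P5 22-29 | P2 29-38 | P4 38-51 | P3 51-66 |
Completion: P0=10  P1=16  P2=38  P3=66  P4=51  P5=29  P6=22
Turnaround (C−A): P0=9  P1=13  P2=35  P3=58  P4=38  P5=15  P6=7
Waiting times: P0=0, P1=7, P2=26, P3=43, P4=25, P5=8, P6=1
Average waiting = (0+7+26+43+25+8+1) / 7 = 110/7 = 15.71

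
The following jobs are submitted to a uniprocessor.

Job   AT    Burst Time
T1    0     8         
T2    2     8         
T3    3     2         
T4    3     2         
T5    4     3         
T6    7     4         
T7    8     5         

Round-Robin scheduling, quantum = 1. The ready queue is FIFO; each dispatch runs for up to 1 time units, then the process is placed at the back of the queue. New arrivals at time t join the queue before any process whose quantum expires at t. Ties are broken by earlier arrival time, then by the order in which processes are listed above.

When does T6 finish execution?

Timeline: | T1 0-2 | T2 2-3 | T1 3-4 | T3 4-5 | T4 5-6 | T2 6-7 | T5 7-8 | T1 8-9 | T3 9-10 | T4 10-11 | T6 11-12 | T2 12-13 | T7 13-14 | T5 14-15 | T1 15-16 | T6 16-17 | T2 17-18 | T7 18-19 | T5 19-20 | T1 20-21 | T6 21-22 | T2 22-23 | T7 23-24 | T1 24-25 | T6 25-26 | T2 26-27 | T7 27-28 | T1 28-29 | T2 29-30 | T7 30-31 | T2 31-32 |
Completion: T1=29  T2=32  T3=10  T4=11  T5=20  T6=26  T7=31
Turnaround (C−A): T1=29  T2=30  T3=7  T4=8  T5=16  T6=19  T7=23

26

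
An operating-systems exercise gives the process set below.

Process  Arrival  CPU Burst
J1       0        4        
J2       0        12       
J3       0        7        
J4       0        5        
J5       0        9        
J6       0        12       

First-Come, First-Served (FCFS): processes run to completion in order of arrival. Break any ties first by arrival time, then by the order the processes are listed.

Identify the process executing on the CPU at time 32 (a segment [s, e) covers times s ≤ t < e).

Schedule: | J1 0-4 | J2 4-16 | J3 16-23 | J4 23-28 | J5 28-37 | J6 37-49 |
Completion: J1=4  J2=16  J3=23  J4=28  J5=37  J6=49

J5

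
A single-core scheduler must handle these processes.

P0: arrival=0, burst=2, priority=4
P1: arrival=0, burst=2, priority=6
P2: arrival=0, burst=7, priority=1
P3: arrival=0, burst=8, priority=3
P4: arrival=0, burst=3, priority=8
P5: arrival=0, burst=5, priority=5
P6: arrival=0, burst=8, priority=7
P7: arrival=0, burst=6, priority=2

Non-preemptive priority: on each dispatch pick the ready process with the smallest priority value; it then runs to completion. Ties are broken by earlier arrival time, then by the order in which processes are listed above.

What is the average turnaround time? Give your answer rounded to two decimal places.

25.13

Timeline: | P2 0-7 | P7 7-13 | P3 13-21 | P0 21-23 | P5 23-28 | P1 28-30 | P6 30-38 | P4 38-41 |
Completion: P0=23  P1=30  P2=7  P3=21  P4=41  P5=28  P6=38  P7=13
Turnaround (C−A): P0=23  P1=30  P2=7  P3=21  P4=41  P5=28  P6=38  P7=13
Turnaround times: P0=23, P1=30, P2=7, P3=21, P4=41, P5=28, P6=38, P7=13
Average turnaround = (23+30+7+21+41+28+38+13) / 8 = 201/8 = 25.13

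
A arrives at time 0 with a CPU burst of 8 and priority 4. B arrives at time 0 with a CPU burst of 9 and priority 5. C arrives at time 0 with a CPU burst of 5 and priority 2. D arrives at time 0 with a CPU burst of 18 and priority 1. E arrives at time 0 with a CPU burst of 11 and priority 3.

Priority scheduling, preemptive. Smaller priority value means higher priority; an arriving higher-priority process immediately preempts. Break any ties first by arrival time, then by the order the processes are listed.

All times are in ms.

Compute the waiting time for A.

34

Timeline: | D 0-18 | C 18-23 | E 23-34 | A 34-42 | B 42-51 |
Completion: A=42  B=51  C=23  D=18  E=34
Turnaround (C−A): A=42  B=51  C=23  D=18  E=34
Waiting(A) = turnaround − burst = 42 − 8 = 34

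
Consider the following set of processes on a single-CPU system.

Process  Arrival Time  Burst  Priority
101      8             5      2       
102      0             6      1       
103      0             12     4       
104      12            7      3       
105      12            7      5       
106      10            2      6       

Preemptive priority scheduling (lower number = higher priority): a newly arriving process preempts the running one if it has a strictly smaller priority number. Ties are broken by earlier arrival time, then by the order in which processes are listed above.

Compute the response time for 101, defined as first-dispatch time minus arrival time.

Schedule: | 102 0-6 | 103 6-8 | 101 8-13 | 104 13-20 | 103 20-30 | 105 30-37 | 106 37-39 |
Completion: 101=13  102=6  103=30  104=20  105=37  106=39
Turnaround (C−A): 101=5  102=6  103=30  104=8  105=25  106=29
Response(101) = first start − arrival = 8 − 8 = 0

0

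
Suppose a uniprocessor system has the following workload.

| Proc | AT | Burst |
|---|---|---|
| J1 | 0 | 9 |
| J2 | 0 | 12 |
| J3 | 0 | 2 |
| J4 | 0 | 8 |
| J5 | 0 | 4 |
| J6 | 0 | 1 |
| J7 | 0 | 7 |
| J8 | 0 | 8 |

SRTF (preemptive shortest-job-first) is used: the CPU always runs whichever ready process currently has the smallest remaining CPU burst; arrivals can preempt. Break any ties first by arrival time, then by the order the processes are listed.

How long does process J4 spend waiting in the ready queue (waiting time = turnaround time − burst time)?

Schedule: | J6 0-1 | J3 1-3 | J5 3-7 | J7 7-14 | J4 14-22 | J8 22-30 | J1 30-39 | J2 39-51 |
Completion: J1=39  J2=51  J3=3  J4=22  J5=7  J6=1  J7=14  J8=30
Turnaround (C−A): J1=39  J2=51  J3=3  J4=22  J5=7  J6=1  J7=14  J8=30
Waiting(J4) = turnaround − burst = 22 − 8 = 14

14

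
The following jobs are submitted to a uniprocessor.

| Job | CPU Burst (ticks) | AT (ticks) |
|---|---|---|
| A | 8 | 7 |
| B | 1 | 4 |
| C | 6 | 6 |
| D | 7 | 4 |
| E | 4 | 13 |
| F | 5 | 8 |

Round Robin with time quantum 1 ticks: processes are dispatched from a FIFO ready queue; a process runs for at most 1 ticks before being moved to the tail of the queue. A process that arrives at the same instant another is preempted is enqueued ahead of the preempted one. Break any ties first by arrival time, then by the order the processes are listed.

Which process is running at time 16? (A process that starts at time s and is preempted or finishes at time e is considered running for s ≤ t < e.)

Timeline: | idle 0-4 | B 4-5 | D 5-6 | C 6-7 | D 7-8 | A 8-9 | C 9-10 | F 10-11 | D 11-12 | A 12-13 | C 13-14 | F 14-15 | D 15-16 | E 16-17 | A 17-18 | C 18-19 | F 19-20 | D 20-21 | E 21-22 | A 22-23 | C 23-24 | F 24-25 | D 25-26 | E 26-27 | A 27-28 | C 28-29 | F 29-30 | D 30-31 | E 31-32 | A 32-35 |
Completion: A=35  B=5  C=29  D=31  E=32  F=30
Turnaround (C−A): A=28  B=1  C=23  D=27  E=19  F=22

E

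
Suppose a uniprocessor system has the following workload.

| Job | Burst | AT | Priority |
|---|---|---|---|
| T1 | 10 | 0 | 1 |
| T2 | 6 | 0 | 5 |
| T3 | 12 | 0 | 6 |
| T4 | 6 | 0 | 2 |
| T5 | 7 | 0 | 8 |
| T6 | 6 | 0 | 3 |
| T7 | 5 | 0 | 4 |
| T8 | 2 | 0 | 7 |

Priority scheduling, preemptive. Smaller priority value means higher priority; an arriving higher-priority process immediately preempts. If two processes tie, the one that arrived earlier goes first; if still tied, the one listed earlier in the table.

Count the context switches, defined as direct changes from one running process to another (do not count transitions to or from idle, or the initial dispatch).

Schedule: | T1 0-10 | T4 10-16 | T6 16-22 | T7 22-27 | T2 27-33 | T3 33-45 | T8 45-47 | T5 47-54 |
Completion: T1=10  T2=33  T3=45  T4=16  T5=54  T6=22  T7=27  T8=47
Turnaround (C−A): T1=10  T2=33  T3=45  T4=16  T5=54  T6=22  T7=27  T8=47

7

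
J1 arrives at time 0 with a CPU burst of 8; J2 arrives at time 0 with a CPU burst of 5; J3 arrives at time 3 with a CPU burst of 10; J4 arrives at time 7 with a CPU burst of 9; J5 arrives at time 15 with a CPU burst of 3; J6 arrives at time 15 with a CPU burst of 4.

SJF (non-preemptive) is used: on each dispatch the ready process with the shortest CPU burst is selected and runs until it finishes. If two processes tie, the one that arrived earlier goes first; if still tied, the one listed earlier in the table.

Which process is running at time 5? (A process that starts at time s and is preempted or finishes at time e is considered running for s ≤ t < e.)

Timeline: | J2 0-5 | J1 5-13 | J4 13-22 | J5 22-25 | J6 25-29 | J3 29-39 |
Completion: J1=13  J2=5  J3=39  J4=22  J5=25  J6=29

J1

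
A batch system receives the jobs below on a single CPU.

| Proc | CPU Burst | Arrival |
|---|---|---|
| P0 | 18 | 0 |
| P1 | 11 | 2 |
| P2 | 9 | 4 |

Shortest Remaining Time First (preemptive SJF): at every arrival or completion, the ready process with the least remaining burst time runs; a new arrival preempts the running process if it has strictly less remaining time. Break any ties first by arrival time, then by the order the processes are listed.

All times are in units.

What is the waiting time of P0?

20

Gantt: | P0 0-2 | P1 2-13 | P2 13-22 | P0 22-38 |
Completion: P0=38  P1=13  P2=22
Turnaround (C−A): P0=38  P1=11  P2=18
Waiting(P0) = turnaround − burst = 38 − 18 = 20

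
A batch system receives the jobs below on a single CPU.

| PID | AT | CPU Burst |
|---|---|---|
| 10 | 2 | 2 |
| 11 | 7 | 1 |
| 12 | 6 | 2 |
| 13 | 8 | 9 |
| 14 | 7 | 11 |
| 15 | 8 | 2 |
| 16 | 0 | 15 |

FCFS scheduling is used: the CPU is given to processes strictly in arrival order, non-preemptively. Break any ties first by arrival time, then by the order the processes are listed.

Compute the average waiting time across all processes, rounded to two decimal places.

Gantt: | 16 0-15 | 10 15-17 | 12 17-19 | 11 19-20 | 14 20-31 | 13 31-40 | 15 40-42 |
Completion: 10=17  11=20  12=19  13=40  14=31  15=42  16=15
Waiting times: 10=13, 11=12, 12=11, 13=23, 14=13, 15=32, 16=0
Average waiting = (13+12+11+23+13+32+0) / 7 = 104/7 = 14.86

14.86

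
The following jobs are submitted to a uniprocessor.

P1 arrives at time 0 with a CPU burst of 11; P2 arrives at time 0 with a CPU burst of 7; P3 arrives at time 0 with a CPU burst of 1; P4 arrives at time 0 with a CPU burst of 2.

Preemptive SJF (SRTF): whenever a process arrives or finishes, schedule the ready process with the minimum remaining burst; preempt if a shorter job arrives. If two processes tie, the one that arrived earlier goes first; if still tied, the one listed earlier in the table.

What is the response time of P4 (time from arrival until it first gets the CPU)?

1

Schedule: | P3 0-1 | P4 1-3 | P2 3-10 | P1 10-21 |
Completion: P1=21  P2=10  P3=1  P4=3
Response(P4) = first start − arrival = 1 − 0 = 1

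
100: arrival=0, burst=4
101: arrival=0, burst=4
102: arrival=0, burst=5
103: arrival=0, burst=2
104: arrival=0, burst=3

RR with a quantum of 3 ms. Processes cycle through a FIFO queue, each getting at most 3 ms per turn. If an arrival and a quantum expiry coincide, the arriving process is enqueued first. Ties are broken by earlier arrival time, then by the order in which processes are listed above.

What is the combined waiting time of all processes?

Schedule: | 100 0-3 | 101 3-6 | 102 6-9 | 103 9-11 | 104 11-14 | 100 14-15 | 101 15-16 | 102 16-18 |
Completion: 100=15  101=16  102=18  103=11  104=14
Waiting = turnaround − burst: 100=11, 101=12, 102=13, 103=9, 104=11
Total waiting = 11 + 12 + 13 + 9 + 11 = 56

56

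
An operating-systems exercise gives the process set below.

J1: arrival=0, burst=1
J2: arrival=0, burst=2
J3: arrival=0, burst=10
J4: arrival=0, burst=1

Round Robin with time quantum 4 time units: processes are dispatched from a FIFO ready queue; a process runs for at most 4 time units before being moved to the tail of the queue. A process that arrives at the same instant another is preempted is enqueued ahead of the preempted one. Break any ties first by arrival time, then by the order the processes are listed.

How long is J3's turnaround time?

14

Timeline: | J1 0-1 | J2 1-3 | J3 3-7 | J4 7-8 | J3 8-14 |
Completion: J1=1  J2=3  J3=14  J4=8
Turnaround(J3) = completion − arrival = 14 − 0 = 14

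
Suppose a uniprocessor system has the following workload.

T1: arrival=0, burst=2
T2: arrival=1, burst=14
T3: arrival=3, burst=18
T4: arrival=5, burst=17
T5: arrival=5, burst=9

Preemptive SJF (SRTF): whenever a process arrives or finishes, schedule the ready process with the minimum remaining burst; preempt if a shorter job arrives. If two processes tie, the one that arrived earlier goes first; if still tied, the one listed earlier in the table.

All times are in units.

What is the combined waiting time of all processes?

Gantt: | T1 0-2 | T2 2-5 | T5 5-14 | T2 14-25 | T4 25-42 | T3 42-60 |
Completion: T1=2  T2=25  T3=60  T4=42  T5=14
Waiting = turnaround − burst: T1=0, T2=10, T3=39, T4=20, T5=0
Total waiting = 0 + 10 + 39 + 20 + 0 = 69

69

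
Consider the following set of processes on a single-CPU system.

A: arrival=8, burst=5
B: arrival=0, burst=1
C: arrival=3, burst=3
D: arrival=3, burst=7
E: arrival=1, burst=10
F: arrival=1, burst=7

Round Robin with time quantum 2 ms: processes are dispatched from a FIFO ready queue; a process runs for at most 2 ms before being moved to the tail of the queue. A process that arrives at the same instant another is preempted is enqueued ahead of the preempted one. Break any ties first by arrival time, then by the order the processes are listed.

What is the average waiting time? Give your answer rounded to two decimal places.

14.83

Timeline: | B 0-1 | E 1-3 | F 3-5 | C 5-7 | D 7-9 | E 9-11 | F 11-13 | C 13-14 | A 14-16 | D 16-18 | E 18-20 | F 20-22 | A 22-24 | D 24-26 | E 26-28 | F 28-29 | A 29-30 | D 30-31 | E 31-33 |
Completion: A=30  B=1  C=14  D=31  E=33  F=29
Waiting times: A=17, B=0, C=8, D=21, E=22, F=21
Average waiting = (17+0+8+21+22+21) / 6 = 89/6 = 14.83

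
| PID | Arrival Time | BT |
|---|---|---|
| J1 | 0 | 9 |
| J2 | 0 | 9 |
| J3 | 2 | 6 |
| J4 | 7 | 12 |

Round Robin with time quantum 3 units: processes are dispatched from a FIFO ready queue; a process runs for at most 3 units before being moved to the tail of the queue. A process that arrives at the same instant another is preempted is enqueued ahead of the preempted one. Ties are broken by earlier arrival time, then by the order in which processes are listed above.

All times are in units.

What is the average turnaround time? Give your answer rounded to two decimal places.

24.75

Gantt: | J1 0-3 | J2 3-6 | J3 6-9 | J1 9-12 | J2 12-15 | J4 15-18 | J3 18-21 | J1 21-24 | J2 24-27 | J4 27-36 |
Completion: J1=24  J2=27  J3=21  J4=36
Turnaround (C−A): J1=24  J2=27  J3=19  J4=29
Turnaround times: J1=24, J2=27, J3=19, J4=29
Average turnaround = (24+27+19+29) / 4 = 99/4 = 24.75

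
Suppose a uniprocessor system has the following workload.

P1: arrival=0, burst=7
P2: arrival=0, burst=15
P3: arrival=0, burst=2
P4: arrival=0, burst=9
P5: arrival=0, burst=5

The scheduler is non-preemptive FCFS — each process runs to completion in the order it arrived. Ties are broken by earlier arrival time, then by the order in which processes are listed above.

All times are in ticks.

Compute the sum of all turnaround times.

124

Schedule: | P1 0-7 | P2 7-22 | P3 22-24 | P4 24-33 | P5 33-38 |
Completion: P1=7  P2=22  P3=24  P4=33  P5=38
Turnaround (C−A): P1=7  P2=22  P3=24  P4=33  P5=38
Turnaround = completion − arrival: P1=7, P2=22, P3=24, P4=33, P5=38
Total turnaround = 7 + 22 + 24 + 33 + 38 = 124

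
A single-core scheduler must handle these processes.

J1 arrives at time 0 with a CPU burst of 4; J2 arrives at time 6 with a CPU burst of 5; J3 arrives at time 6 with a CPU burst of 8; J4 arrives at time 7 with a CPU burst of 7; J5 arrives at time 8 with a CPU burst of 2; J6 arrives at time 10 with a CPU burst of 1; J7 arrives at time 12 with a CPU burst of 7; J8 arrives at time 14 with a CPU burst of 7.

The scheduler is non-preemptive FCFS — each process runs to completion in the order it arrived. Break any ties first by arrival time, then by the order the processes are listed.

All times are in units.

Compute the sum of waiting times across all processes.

92

Timeline: | J1 0-4 | idle 4-6 | J2 6-11 | J3 11-19 | J4 19-26 | J5 26-28 | J6 28-29 | J7 29-36 | J8 36-43 |
Completion: J1=4  J2=11  J3=19  J4=26  J5=28  J6=29  J7=36  J8=43
Waiting = turnaround − burst: J1=0, J2=0, J3=5, J4=12, J5=18, J6=18, J7=17, J8=22
Total waiting = 0 + 0 + 5 + 12 + 18 + 18 + 17 + 22 = 92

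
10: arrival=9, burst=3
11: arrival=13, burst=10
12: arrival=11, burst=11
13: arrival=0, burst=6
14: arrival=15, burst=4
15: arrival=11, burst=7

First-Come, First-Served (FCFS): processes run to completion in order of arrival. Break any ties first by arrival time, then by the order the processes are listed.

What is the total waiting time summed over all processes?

Gantt: | 13 0-6 | idle 6-9 | 10 9-12 | 12 12-23 | 15 23-30 | 11 30-40 | 14 40-44 |
Completion: 10=12  11=40  12=23  13=6  14=44  15=30
Turnaround (C−A): 10=3  11=27  12=12  13=6  14=29  15=19
Waiting = turnaround − burst: 10=0, 11=17, 12=1, 13=0, 14=25, 15=12
Total waiting = 0 + 17 + 1 + 0 + 25 + 12 = 55

55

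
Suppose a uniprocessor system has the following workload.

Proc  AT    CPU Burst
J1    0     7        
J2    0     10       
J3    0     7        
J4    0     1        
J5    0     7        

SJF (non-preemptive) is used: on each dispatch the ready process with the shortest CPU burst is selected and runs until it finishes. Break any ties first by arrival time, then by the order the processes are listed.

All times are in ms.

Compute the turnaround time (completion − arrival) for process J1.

8

Schedule: | J4 0-1 | J1 1-8 | J3 8-15 | J5 15-22 | J2 22-32 |
Completion: J1=8  J2=32  J3=15  J4=1  J5=22
Turnaround (C−A): J1=8  J2=32  J3=15  J4=1  J5=22
Turnaround(J1) = completion − arrival = 8 − 0 = 8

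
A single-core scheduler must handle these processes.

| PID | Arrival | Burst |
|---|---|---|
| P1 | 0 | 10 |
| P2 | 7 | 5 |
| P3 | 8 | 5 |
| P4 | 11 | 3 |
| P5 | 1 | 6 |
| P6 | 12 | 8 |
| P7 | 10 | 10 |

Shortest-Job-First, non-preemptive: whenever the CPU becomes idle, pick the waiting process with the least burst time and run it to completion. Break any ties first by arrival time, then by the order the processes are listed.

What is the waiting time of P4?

4

Gantt: | P1 0-10 | P2 10-15 | P4 15-18 | P3 18-23 | P5 23-29 | P6 29-37 | P7 37-47 |
Completion: P1=10  P2=15  P3=23  P4=18  P5=29  P6=37  P7=47
Waiting(P4) = turnaround − burst = 7 − 3 = 4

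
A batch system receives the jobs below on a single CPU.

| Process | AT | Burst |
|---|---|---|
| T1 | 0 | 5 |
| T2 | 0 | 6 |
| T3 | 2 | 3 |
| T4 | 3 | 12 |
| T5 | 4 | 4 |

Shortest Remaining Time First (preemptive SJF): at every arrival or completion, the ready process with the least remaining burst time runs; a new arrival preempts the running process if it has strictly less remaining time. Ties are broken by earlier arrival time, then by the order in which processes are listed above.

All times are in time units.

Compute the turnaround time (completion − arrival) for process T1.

Gantt: | T1 0-5 | T3 5-8 | T5 8-12 | T2 12-18 | T4 18-30 |
Completion: T1=5  T2=18  T3=8  T4=30  T5=12
Turnaround (C−A): T1=5  T2=18  T3=6  T4=27  T5=8
Turnaround(T1) = completion − arrival = 5 − 0 = 5

5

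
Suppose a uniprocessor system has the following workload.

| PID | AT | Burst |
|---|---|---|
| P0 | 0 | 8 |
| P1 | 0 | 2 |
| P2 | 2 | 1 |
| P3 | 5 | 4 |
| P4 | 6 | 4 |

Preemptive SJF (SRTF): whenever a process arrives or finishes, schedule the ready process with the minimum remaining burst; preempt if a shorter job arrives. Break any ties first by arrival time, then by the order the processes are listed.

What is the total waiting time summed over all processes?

14

Timeline: | P1 0-2 | P2 2-3 | P0 3-5 | P3 5-9 | P4 9-13 | P0 13-19 |
Completion: P0=19  P1=2  P2=3  P3=9  P4=13
Turnaround (C−A): P0=19  P1=2  P2=1  P3=4  P4=7
Waiting = turnaround − burst: P0=11, P1=0, P2=0, P3=0, P4=3
Total waiting = 11 + 0 + 0 + 0 + 3 = 14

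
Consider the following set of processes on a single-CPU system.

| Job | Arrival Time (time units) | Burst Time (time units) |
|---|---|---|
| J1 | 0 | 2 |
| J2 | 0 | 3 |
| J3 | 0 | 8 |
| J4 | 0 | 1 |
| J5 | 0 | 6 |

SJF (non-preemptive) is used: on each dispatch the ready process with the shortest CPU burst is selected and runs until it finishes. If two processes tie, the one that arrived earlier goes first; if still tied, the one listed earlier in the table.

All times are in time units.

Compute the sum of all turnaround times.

Schedule: | J4 0-1 | J1 1-3 | J2 3-6 | J5 6-12 | J3 12-20 |
Completion: J1=3  J2=6  J3=20  J4=1  J5=12
Turnaround (C−A): J1=3  J2=6  J3=20  J4=1  J5=12
Turnaround = completion − arrival: J1=3, J2=6, J3=20, J4=1, J5=12
Total turnaround = 3 + 6 + 20 + 1 + 12 = 42

42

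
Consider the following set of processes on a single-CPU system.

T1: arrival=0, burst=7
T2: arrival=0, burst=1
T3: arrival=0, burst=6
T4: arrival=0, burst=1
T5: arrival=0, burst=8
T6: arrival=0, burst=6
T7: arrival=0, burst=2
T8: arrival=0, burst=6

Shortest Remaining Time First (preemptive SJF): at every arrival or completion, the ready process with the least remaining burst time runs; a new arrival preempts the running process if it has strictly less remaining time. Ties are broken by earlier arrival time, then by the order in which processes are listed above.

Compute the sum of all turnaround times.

121

Timeline: | T2 0-1 | T4 1-2 | T7 2-4 | T3 4-10 | T6 10-16 | T8 16-22 | T1 22-29 | T5 29-37 |
Completion: T1=29  T2=1  T3=10  T4=2  T5=37  T6=16  T7=4  T8=22
Turnaround (C−A): T1=29  T2=1  T3=10  T4=2  T5=37  T6=16  T7=4  T8=22
Turnaround = completion − arrival: T1=29, T2=1, T3=10, T4=2, T5=37, T6=16, T7=4, T8=22
Total turnaround = 29 + 1 + 10 + 2 + 37 + 16 + 4 + 22 = 121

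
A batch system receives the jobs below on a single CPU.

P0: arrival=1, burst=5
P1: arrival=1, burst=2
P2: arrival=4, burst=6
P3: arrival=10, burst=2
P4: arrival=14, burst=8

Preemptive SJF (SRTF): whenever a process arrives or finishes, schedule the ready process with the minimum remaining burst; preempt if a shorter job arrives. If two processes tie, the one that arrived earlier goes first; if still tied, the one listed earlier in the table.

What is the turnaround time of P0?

7

Gantt: | idle 0-1 | P1 1-3 | P0 3-8 | P2 8-10 | P3 10-12 | P2 12-16 | P4 16-24 |
Completion: P0=8  P1=3  P2=16  P3=12  P4=24
Turnaround (C−A): P0=7  P1=2  P2=12  P3=2  P4=10
Turnaround(P0) = completion − arrival = 8 − 1 = 7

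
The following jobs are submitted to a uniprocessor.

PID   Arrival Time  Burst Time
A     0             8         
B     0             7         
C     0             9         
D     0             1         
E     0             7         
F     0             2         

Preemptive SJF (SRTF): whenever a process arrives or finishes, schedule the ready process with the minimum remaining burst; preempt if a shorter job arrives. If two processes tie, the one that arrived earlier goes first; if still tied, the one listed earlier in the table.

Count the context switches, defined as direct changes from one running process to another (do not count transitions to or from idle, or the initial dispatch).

Timeline: | D 0-1 | F 1-3 | B 3-10 | E 10-17 | A 17-25 | C 25-34 |
Completion: A=25  B=10  C=34  D=1  E=17  F=3

5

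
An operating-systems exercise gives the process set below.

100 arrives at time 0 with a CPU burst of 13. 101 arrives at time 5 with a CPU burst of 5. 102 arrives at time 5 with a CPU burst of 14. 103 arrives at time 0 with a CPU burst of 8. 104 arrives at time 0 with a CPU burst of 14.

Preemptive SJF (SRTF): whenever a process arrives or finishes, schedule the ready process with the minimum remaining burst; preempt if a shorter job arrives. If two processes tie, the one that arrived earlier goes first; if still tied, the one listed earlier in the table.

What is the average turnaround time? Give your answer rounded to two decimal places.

26.20

Gantt: | 103 0-8 | 101 8-13 | 100 13-26 | 104 26-40 | 102 40-54 |
Completion: 100=26  101=13  102=54  103=8  104=40
Turnaround (C−A): 100=26  101=8  102=49  103=8  104=40
Turnaround times: 100=26, 101=8, 102=49, 103=8, 104=40
Average turnaround = (26+8+49+8+40) / 5 = 131/5 = 26.20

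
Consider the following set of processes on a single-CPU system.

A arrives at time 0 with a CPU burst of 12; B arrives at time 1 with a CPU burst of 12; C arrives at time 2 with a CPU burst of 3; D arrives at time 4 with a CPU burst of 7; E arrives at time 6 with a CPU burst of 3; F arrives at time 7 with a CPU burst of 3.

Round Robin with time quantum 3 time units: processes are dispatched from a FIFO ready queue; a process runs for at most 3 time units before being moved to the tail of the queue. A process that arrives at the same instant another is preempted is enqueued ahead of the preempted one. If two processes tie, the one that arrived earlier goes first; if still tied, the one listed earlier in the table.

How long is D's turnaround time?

33

Schedule: | A 0-3 | B 3-6 | C 6-9 | A 9-12 | D 12-15 | E 15-18 | B 18-21 | F 21-24 | A 24-27 | D 27-30 | B 30-33 | A 33-36 | D 36-37 | B 37-40 |
Completion: A=36  B=40  C=9  D=37  E=18  F=24
Turnaround (C−A): A=36  B=39  C=7  D=33  E=12  F=17
Turnaround(D) = completion − arrival = 37 − 4 = 33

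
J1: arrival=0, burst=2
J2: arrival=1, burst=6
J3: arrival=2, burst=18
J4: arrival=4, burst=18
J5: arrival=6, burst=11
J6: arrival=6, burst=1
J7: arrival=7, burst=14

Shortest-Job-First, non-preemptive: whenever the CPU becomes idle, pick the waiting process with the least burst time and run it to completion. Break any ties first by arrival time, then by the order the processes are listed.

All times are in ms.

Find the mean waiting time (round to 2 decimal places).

14.14

Timeline: | J1 0-2 | J2 2-8 | J6 8-9 | J5 9-20 | J7 20-34 | J3 34-52 | J4 52-70 |
Completion: J1=2  J2=8  J3=52  J4=70  J5=20  J6=9  J7=34
Waiting times: J1=0, J2=1, J3=32, J4=48, J5=3, J6=2, J7=13
Average waiting = (0+1+32+48+3+2+13) / 7 = 99/7 = 14.14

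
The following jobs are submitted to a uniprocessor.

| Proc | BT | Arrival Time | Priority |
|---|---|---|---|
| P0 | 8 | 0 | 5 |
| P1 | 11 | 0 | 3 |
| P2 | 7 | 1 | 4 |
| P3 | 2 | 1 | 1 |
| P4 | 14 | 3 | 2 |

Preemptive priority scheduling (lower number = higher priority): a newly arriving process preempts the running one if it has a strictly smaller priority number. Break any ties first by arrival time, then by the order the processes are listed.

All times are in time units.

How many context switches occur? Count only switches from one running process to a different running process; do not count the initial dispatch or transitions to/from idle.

Timeline: | P1 0-1 | P3 1-3 | P4 3-17 | P1 17-27 | P2 27-34 | P0 34-42 |
Completion: P0=42  P1=27  P2=34  P3=3  P4=17
Turnaround (C−A): P0=42  P1=27  P2=33  P3=2  P4=14

5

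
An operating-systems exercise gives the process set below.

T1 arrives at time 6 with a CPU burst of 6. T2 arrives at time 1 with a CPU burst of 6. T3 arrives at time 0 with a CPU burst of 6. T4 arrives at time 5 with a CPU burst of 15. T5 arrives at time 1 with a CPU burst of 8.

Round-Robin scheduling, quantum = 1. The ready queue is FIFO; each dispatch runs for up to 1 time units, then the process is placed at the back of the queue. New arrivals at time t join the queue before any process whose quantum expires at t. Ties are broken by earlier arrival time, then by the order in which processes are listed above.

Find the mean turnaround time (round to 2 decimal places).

27.40

Timeline: | T3 0-1 | T2 1-2 | T5 2-3 | T3 3-4 | T2 4-5 | T5 5-6 | T3 6-7 | T4 7-8 | T2 8-9 | T1 9-10 | T5 10-11 | T3 11-12 | T4 12-13 | T2 13-14 | T1 14-15 | T5 15-16 | T3 16-17 | T4 17-18 | T2 18-19 | T1 19-20 | T5 20-21 | T3 21-22 | T4 22-23 | T2 23-24 | T1 24-25 | T5 25-26 | T4 26-27 | T1 27-28 | T5 28-29 | T4 29-30 | T1 30-31 | T5 31-32 | T4 32-41 |
Completion: T1=31  T2=24  T3=22  T4=41  T5=32
Turnaround times: T1=25, T2=23, T3=22, T4=36, T5=31
Average turnaround = (25+23+22+36+31) / 5 = 137/5 = 27.40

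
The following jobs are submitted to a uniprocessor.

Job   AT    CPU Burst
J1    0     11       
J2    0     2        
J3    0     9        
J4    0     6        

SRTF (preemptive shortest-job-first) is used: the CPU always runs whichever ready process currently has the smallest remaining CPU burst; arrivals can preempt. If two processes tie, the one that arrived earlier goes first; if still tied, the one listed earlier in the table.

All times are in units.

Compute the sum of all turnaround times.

Schedule: | J2 0-2 | J4 2-8 | J3 8-17 | J1 17-28 |
Completion: J1=28  J2=2  J3=17  J4=8
Turnaround (C−A): J1=28  J2=2  J3=17  J4=8
Turnaround = completion − arrival: J1=28, J2=2, J3=17, J4=8
Total turnaround = 28 + 2 + 17 + 8 = 55

55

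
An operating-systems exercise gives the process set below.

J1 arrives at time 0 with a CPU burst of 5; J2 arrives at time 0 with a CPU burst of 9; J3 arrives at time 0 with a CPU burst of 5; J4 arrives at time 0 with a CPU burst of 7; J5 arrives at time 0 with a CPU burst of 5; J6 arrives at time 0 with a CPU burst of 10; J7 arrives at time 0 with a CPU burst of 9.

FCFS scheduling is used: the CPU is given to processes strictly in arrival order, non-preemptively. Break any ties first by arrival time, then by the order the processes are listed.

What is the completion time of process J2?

Schedule: | J1 0-5 | J2 5-14 | J3 14-19 | J4 19-26 | J5 26-31 | J6 31-41 | J7 41-50 |
Completion: J1=5  J2=14  J3=19  J4=26  J5=31  J6=41  J7=50

14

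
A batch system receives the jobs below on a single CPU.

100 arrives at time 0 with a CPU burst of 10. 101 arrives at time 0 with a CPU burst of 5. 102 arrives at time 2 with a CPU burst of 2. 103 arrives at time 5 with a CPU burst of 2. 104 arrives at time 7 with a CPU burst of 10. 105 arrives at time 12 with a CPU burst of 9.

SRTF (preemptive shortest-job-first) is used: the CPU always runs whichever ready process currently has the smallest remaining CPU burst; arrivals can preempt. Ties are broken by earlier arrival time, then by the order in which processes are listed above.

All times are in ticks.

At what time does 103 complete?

Schedule: | 101 0-2 | 102 2-4 | 101 4-7 | 103 7-9 | 100 9-19 | 105 19-28 | 104 28-38 |
Completion: 100=19  101=7  102=4  103=9  104=38  105=28
Turnaround (C−A): 100=19  101=7  102=2  103=4  104=31  105=16

9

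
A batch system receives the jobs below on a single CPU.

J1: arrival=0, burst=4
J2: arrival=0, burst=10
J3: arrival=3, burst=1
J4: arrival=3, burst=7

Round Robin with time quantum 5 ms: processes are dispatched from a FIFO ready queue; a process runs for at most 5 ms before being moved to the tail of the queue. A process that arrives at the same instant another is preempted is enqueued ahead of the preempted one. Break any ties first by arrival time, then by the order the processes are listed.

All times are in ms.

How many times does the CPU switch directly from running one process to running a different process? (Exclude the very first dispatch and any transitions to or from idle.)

Timeline: | J1 0-4 | J2 4-9 | J3 9-10 | J4 10-15 | J2 15-20 | J4 20-22 |
Completion: J1=4  J2=20  J3=10  J4=22

5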